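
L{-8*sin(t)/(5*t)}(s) -8*atan(1/s)/5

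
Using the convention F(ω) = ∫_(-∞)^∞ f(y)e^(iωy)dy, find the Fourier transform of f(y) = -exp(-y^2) -sqrt(pi)*exp(-ω^2/4)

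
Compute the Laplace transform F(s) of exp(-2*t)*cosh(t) (s + 2) /((s + 2) ^2-1) 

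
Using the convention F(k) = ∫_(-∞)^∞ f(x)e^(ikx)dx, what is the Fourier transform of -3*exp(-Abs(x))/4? -3/(2*k^2 + 2)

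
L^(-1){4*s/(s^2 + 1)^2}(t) 2*t*sin(t)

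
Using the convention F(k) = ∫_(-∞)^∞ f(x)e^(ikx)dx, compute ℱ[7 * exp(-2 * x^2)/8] 7 * sqrt(2) * sqrt(pi) * exp(-k^2/8)/16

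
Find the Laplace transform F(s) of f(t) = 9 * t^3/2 27/s^4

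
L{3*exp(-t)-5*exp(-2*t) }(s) 3/(s + 1)-5/(s + 2) 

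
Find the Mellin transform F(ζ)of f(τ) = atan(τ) -pi*sec(pi*ζ/2)/(2*ζ)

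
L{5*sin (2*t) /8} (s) 5/ (4*(s^2 + 4) ) 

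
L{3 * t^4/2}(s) 36/s^5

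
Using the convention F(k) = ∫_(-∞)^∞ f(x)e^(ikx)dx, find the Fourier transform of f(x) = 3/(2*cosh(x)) 3*pi/(2*cosh(pi*k/2))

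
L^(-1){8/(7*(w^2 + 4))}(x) 4*sin(2*x)/7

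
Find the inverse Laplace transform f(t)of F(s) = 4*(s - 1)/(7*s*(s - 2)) 4*exp(t)*cosh(t)/7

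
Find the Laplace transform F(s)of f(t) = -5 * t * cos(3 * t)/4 5 * (9 - s^2)/(4 * (s^2 + 9)^2)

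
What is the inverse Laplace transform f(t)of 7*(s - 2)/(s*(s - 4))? 7*exp(2*t)*cosh(2*t)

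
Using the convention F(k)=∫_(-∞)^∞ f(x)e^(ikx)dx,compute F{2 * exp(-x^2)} 2 * sqrt(pi) * exp(-k^2/4)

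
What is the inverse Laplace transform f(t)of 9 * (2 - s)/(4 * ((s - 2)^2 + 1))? -9 * exp(2 * t) * cos(t)/4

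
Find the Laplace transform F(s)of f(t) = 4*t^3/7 24/(7*s^4)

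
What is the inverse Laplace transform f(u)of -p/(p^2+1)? -cos(u)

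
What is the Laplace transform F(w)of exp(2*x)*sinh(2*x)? 2/(w*(w - 4))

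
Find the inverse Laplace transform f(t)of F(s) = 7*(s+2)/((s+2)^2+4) 7*exp(-2*t)*cos(2*t)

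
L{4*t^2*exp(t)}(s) 8/(s - 1)^3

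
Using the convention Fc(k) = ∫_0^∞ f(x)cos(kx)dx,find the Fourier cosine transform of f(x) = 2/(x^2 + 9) pi*exp(-3*k)/3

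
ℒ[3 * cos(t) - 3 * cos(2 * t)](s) 3 * s/(s^2 + 1) - 3 * s/(s^2 + 4)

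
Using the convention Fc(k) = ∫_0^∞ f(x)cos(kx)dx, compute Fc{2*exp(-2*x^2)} sqrt(2)*sqrt(pi)*exp(-k^2/8)/2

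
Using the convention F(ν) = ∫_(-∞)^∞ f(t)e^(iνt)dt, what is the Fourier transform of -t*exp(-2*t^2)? -sqrt(2)*I*sqrt(pi)*ν*exp(-ν^2/8)/8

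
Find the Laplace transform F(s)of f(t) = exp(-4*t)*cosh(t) (s+4)/((s+4)^2 - 1)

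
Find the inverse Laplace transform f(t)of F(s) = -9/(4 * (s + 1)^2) -9 * t * exp(-t)/4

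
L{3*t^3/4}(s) 9/(2*s^4)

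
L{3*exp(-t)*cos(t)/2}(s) 3*(s + 1)/(2*((s + 1)^2 + 1))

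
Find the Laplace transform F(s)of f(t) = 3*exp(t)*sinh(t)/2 3/(2*s*(s - 2))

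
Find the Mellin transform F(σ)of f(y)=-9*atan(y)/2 9*pi*sec(pi*σ/2)/(4*σ)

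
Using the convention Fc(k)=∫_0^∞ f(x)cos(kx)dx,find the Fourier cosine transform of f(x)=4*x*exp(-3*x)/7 4*(9 - k^2)/(7*(k^2+9)^2)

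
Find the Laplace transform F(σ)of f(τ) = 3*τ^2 6/σ^3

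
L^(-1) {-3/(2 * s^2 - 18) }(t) -sinh(3 * t) /2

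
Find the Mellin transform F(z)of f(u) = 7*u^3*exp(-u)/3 7*gamma(z + 3)/3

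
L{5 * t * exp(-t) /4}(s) 5/(4 * (s + 1) ^2) 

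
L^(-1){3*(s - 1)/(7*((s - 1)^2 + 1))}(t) 3*exp(t)*cos(t)/7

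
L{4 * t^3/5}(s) 24/(5 * s^4)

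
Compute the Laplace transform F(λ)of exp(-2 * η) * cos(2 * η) (λ + 2)/((λ + 2)^2 + 4)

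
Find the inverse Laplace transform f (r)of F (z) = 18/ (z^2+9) 6 * sin (3 * r)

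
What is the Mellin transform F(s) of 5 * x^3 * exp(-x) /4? 5 * gamma(s + 3) /4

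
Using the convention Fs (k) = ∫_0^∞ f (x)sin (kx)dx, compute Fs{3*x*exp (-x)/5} 6*k/ (5*(k^2 + 1)^2)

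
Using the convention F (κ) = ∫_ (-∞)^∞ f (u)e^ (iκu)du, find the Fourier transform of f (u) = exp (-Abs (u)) 2/ (κ^2 + 1)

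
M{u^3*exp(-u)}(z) gamma(z + 3)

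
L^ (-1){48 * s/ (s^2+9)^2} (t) 8 * t * sin (3 * t)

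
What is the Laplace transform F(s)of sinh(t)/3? 1/(3*(s^2 - 1))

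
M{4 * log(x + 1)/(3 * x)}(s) -4 * pi * csc(pi * s)/(3 * s - 3)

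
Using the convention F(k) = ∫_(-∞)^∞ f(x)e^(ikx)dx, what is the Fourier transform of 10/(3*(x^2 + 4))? 5*pi*exp(-2*Abs(k))/3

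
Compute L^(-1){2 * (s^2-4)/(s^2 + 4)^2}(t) 2 * t * cos(2 * t)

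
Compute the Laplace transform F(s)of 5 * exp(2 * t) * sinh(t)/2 5/(2 * ((s - 2)^2 - 1))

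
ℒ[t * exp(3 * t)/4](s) 1/(4 * (s - 3)^2)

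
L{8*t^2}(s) 16/s^3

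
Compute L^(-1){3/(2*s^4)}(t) t^3/4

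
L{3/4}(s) 3/(4 * s)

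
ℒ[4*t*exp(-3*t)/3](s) 4/(3*(s + 3)^2)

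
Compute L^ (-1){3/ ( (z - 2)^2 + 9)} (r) exp (2*r)*sin (3*r)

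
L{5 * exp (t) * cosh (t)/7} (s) 5 * (s - 1)/ (7 * s * (s - 2))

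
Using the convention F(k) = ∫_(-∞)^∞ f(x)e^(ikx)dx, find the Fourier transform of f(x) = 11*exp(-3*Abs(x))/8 33/(4*(k^2 + 9))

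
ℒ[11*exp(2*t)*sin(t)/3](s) 11/(3*((s - 2)^2 + 1))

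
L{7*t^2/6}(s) 7/(3*s^3) 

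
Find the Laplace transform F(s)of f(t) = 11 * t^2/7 22/(7 * s^3)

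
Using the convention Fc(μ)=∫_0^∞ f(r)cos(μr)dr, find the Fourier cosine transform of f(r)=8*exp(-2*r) 16/(μ^2 + 4)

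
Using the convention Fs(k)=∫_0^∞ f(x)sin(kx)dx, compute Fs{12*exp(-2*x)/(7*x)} 12*atan(k/2)/7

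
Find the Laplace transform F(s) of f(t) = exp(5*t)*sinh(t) 1/((s - 5) ^2 - 1) 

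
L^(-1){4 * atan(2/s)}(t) 4 * sin(2 * t)/t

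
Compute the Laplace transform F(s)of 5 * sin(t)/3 5/(3 * (s^2 + 1))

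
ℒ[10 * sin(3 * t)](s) 30/(s^2 + 9)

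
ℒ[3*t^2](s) 6/s^3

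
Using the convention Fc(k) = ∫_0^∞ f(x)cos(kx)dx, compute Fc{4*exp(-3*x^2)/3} 2*sqrt(3)*sqrt(pi)*exp(-k^2/12)/9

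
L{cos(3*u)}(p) p/(p^2 + 9)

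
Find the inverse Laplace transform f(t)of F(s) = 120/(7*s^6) t^5/7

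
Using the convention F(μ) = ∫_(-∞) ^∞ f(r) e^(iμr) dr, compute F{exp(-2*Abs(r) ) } 4/(μ^2+4) 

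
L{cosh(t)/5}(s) s/(5 * (s^2 - 1))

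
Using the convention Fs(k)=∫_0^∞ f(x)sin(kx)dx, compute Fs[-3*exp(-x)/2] -3*k/(2*k^2 + 2)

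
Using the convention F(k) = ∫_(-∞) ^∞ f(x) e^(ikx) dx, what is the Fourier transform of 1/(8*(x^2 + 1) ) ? pi*exp(-Abs(k) ) /8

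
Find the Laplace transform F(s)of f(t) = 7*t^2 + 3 14/s^3 + 3/s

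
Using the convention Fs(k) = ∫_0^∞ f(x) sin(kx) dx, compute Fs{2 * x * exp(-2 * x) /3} 8 * k/(3 * (k^2+4) ^2) 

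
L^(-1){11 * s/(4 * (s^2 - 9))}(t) 11 * cosh(3 * t)/4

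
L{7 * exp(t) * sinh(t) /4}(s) 7/(4 * s * (s - 2) ) 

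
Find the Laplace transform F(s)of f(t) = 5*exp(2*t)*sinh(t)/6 5/(6*((s - 2)^2 - 1))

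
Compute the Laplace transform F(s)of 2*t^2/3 4/(3*s^3)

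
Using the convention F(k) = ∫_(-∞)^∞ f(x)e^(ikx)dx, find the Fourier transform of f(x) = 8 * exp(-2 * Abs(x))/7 32/(7 * (k^2+4))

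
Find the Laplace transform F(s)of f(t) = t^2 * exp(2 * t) 2/(s - 2)^3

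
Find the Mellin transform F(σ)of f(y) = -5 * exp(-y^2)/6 -5 * gamma(σ/2)/12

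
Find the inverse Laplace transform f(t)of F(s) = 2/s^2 2*t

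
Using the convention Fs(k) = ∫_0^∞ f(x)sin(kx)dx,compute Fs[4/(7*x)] 2*pi/7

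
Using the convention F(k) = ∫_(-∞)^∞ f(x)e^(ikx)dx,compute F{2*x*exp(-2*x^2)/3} sqrt(2)*I*sqrt(pi)*k*exp(-k^2/8)/12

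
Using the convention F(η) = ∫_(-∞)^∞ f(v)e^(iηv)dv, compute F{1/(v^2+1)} pi*exp(-Abs(η))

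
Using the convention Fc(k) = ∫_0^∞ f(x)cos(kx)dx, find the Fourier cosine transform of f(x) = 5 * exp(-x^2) 5 * sqrt(pi) * exp(-k^2/4)/2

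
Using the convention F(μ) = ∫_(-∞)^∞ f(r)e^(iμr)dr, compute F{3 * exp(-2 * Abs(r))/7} 12/(7 * (μ^2 + 4))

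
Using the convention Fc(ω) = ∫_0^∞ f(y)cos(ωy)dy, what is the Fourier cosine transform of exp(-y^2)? sqrt(pi)*exp(-ω^2/4)/2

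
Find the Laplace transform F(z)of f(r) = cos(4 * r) z/(z^2+16)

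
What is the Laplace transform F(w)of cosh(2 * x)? w/(w^2 - 4)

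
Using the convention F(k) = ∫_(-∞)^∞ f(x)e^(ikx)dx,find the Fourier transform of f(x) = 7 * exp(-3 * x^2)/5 7 * sqrt(3) * sqrt(pi) * exp(-k^2/12)/15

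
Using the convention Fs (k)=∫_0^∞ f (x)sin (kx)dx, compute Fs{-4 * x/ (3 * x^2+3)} -2 * pi * exp (-k)/3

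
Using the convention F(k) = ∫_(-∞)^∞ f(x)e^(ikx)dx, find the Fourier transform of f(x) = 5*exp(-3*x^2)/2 5*sqrt(3)*sqrt(pi)*exp(-k^2/12)/6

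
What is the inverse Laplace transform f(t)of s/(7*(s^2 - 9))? cosh(3*t)/7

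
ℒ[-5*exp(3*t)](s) -5/(s - 3)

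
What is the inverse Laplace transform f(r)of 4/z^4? 2*r^3/3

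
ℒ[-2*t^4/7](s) -48/(7*s^5)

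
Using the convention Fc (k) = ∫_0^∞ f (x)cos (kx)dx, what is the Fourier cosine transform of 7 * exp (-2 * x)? 14/ (k^2 + 4)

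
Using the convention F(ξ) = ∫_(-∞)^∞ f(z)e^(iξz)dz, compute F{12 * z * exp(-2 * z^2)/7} 3 * sqrt(2) * I * sqrt(pi) * ξ * exp(-ξ^2/8)/14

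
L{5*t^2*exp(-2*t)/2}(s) 5/(s+2)^3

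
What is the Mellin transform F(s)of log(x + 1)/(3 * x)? -pi * csc(pi * s)/(3 * s - 3)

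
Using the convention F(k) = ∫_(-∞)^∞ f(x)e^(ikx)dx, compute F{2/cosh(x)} 2*pi/cosh(pi*k/2)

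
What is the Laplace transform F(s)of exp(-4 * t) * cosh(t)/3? (s + 4)/(3 * ((s + 4)^2-1))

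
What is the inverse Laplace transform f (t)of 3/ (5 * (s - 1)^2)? 3 * t * exp (t)/5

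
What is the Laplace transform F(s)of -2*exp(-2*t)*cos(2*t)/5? 2*(-s - 2)/(5*((s + 2)^2 + 4))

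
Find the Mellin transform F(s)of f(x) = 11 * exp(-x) 11 * gamma(s)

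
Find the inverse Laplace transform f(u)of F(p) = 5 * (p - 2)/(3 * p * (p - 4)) 5 * exp(2 * u) * cosh(2 * u)/3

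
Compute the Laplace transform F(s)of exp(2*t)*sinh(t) 1/((s - 2)^2 - 1)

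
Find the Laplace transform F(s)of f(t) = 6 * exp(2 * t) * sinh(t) 6/((s - 2)^2 - 1)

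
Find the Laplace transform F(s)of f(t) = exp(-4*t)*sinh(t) 1/((s + 4)^2-1)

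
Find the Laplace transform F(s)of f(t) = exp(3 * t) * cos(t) (s - 3)/((s - 3)^2 + 1)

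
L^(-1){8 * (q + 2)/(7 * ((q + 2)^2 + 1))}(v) 8 * exp(-2 * v) * cos(v)/7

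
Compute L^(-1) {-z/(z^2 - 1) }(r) -cosh(r) 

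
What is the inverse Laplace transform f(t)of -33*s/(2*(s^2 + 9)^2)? -11*t*sin(3*t)/4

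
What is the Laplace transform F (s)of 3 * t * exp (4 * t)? 3/ (s - 4)^2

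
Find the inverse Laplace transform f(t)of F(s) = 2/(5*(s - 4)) 2*exp(4*t)/5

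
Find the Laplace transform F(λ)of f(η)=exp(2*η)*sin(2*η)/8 1/(4*((λ - 2)^2 + 4))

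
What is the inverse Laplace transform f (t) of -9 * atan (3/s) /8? -9 * sin (3 * t) / (8 * t) 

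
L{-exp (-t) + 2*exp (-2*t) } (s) 2/ (s + 2) - 1/ (s + 1) 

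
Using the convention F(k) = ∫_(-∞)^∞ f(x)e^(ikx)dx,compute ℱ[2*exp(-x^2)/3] 2*sqrt(pi)*exp(-k^2/4)/3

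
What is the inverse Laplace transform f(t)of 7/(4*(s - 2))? 7*exp(2*t)/4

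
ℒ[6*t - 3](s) 6/s^2 - 3/s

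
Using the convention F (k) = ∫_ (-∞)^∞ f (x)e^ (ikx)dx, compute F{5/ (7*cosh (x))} 5*pi/ (7*cosh (pi*k/2))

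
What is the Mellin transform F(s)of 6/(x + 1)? 6*pi*csc(pi*s)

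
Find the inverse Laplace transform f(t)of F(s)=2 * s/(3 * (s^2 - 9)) 2 * cosh(3 * t)/3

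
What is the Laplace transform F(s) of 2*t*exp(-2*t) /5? 2/(5*(s + 2) ^2) 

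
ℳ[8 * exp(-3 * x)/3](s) 8 * gamma(s)/(3 * 3^s)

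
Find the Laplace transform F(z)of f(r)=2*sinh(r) 2/(z^2-1)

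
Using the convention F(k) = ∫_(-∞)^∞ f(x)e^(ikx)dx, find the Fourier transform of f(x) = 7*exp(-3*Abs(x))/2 21/(k^2 + 9)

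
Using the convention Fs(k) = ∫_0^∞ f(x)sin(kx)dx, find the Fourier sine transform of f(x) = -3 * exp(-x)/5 -3 * k/(5 * k^2 + 5)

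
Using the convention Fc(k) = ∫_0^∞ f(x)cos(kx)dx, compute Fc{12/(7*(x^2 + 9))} 2*pi*exp(-3*k)/7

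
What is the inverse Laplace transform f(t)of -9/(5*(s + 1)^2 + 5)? -9*exp(-t)*sin(t)/5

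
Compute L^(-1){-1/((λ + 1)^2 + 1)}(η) -exp(-η)*sin(η)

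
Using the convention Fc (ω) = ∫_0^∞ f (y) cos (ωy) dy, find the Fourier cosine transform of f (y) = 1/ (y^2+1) pi*exp (-ω) /2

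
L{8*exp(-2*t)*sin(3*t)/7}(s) 24/(7*((s + 2)^2 + 9))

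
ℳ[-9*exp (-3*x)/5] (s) -3^ (2 - s)*gamma (s)/5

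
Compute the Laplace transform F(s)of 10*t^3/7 60/(7*s^4)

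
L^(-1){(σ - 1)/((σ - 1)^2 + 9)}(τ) exp(τ)*cos(3*τ)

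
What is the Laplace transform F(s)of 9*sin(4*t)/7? 36/(7*(s^2 + 16))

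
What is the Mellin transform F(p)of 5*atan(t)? -5*pi*sec(pi*p/2)/(2*p)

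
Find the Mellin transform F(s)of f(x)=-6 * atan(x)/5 3 * pi * sec(pi * s/2)/(5 * s)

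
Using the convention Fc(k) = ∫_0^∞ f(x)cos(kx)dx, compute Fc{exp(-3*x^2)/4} sqrt(3)*sqrt(pi)*exp(-k^2/12)/24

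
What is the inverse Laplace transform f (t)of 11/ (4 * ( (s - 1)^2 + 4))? 11 * exp (t) * sin (2 * t)/8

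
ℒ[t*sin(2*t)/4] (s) s/(s^2 + 4)^2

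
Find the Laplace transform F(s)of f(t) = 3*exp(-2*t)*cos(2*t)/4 3*(s + 2)/(4*((s + 2)^2 + 4))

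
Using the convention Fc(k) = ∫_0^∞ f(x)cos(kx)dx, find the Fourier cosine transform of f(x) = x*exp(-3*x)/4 (9 - k^2)/(4*(k^2 + 9)^2)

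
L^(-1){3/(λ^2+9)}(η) sin(3*η)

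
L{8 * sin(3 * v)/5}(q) 24/(5 * (q^2 + 9))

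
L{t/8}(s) 1/(8*s^2)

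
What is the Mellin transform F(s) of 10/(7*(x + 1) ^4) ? 5*gamma(s)*gamma(4 - s) /21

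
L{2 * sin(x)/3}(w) 2/(3 * (w^2 + 1))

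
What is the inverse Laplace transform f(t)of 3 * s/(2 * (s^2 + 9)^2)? t * sin(3 * t)/4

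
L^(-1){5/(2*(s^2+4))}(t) 5*sin(2*t)/4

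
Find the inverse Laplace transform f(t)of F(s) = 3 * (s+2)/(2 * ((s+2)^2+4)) 3 * exp(-2 * t) * cos(2 * t)/2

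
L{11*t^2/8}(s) 11/(4*s^3)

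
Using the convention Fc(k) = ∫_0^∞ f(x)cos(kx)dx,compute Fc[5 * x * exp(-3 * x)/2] 5 * (9 - k^2)/(2 * (k^2 + 9)^2)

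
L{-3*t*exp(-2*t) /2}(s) -3/(2*(s + 2) ^2) 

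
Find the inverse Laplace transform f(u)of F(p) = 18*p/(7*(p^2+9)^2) 3*u*sin(3*u)/7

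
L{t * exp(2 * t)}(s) (s - 2)^(-2)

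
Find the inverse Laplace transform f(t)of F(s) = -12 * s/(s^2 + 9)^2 -2 * t * sin(3 * t)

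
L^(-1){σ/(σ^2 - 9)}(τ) cosh(3 * τ)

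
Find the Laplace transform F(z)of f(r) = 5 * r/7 5/(7 * z^2)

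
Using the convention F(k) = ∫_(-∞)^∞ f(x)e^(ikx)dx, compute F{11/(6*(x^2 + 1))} 11*pi*exp(-Abs(k))/6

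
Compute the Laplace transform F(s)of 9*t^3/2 27/s^4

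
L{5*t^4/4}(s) 30/s^5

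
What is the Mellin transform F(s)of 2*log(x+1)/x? -2*pi*csc(pi*s)/(s - 1)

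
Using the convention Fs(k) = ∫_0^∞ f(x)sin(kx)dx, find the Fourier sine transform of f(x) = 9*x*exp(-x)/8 9*k/(4*(k^2 + 1)^2)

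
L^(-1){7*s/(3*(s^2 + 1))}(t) 7*cos(t)/3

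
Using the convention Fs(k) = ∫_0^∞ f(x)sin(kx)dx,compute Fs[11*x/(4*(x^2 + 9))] 11*pi*exp(-3*k)/8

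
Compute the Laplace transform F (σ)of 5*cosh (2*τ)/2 5*σ/ (2*(σ^2 - 4))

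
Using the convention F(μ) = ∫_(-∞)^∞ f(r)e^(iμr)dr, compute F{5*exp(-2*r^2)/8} 5*sqrt(2)*sqrt(pi)*exp(-μ^2/8)/16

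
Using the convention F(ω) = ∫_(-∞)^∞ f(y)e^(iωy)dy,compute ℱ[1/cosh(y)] pi/cosh(pi*ω/2)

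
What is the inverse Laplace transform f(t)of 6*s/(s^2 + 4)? 6*cos(2*t)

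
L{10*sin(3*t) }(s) 30/(s^2 + 9) 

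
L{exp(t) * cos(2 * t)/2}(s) (s - 1)/(2 * ((s - 1)^2 + 4))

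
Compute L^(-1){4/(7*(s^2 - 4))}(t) 2*sinh(2*t)/7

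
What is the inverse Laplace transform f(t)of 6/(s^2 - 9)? 2 * sinh(3 * t)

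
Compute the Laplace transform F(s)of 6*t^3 36/s^4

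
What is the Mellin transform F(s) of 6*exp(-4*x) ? 6*gamma(s) /2^(2*s) 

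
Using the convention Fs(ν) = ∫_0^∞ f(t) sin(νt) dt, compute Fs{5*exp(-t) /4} 5*ν/(4*(ν^2 + 1) ) 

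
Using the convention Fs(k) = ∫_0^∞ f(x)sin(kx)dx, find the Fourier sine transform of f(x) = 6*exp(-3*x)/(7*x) 6*atan(k/3)/7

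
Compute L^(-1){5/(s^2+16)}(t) 5*sin(4*t)/4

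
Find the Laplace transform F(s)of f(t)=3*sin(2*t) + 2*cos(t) 2*s/(s^2 + 1) + 6/(s^2 + 4)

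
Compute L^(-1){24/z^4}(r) 4*r^3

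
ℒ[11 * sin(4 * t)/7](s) 44/(7 * (s^2 + 16))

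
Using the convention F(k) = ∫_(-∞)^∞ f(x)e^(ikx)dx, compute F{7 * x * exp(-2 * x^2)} 7 * sqrt(2) * I * sqrt(pi) * k * exp(-k^2/8)/8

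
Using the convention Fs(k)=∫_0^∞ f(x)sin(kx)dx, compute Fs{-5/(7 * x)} -5 * pi/14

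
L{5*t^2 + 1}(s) 1/s + 10/s^3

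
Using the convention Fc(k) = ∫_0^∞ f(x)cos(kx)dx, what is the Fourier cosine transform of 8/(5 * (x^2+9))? 4 * pi * exp(-3 * k)/15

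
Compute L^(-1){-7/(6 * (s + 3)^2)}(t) -7 * t * exp(-3 * t)/6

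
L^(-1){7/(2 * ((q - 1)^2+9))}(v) 7 * exp(v) * sin(3 * v)/6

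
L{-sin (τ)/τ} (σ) -atan (1/σ)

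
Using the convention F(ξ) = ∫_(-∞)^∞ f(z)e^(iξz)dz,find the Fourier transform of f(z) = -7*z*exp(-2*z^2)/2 -7*sqrt(2)*I*sqrt(pi)*ξ*exp(-ξ^2/8)/16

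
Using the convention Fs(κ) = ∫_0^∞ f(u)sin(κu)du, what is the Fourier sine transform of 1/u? pi/2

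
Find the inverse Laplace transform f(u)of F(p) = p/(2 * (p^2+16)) cos(4 * u)/2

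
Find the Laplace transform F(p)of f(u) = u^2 2/p^3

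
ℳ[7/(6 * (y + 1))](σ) 7 * pi * csc(pi * σ)/6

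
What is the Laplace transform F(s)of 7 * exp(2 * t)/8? 7/(8 * (s - 2))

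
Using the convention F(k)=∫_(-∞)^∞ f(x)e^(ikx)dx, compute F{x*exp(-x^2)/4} I*sqrt(pi)*k*exp(-k^2/4)/8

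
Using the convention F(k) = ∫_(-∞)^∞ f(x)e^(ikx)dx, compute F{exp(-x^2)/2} sqrt(pi) * exp(-k^2/4)/2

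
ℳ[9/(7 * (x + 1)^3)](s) 9 * pi * (s - 2) * (s - 1)/(14 * sin(pi * s))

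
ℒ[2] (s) 2/s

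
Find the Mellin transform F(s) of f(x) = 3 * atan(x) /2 -3 * pi * sec(pi * s/2) /(4 * s) 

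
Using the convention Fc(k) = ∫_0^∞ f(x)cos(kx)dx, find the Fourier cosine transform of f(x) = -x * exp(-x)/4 (k^2 - 1)/(4 * (k^2 + 1)^2)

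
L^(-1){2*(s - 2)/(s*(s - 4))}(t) 2*exp(2*t)*cosh(2*t)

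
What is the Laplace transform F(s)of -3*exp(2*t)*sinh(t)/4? -3/(4*(s - 2)^2 - 4)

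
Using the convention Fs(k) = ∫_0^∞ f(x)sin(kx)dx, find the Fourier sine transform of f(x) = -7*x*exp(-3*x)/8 -21*k/(4*(k^2 + 9)^2)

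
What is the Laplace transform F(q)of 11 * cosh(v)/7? 11 * q/(7 * (q^2 - 1))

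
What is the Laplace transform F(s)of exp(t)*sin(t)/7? 1/(7*((s - 1)^2 + 1))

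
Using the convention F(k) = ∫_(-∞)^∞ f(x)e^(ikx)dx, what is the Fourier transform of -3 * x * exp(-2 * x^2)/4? -3 * sqrt(2) * I * sqrt(pi) * k * exp(-k^2/8)/32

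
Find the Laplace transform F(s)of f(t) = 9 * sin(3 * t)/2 27/(2 * (s^2 + 9))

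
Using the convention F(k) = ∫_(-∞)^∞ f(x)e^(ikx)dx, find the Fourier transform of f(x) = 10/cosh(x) 10 * pi/cosh(pi * k/2)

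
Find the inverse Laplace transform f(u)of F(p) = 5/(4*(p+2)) 5*exp(-2*u)/4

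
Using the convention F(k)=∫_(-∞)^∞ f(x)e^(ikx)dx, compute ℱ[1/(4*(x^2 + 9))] pi*exp(-3*Abs(k))/12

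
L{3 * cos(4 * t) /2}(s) 3 * s/(2 * (s^2 + 16) ) 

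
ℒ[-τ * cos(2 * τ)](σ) (4 - σ^2)/(σ^2 + 4)^2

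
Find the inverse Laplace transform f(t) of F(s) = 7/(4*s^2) 7*t/4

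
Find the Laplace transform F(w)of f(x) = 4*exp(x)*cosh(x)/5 4*(w - 1)/(5*w*(w - 2))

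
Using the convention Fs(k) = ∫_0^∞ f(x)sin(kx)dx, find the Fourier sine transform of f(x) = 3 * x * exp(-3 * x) 18 * k/(k^2 + 9)^2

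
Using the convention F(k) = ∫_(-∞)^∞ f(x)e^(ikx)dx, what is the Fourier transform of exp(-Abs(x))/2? 1/(k^2 + 1)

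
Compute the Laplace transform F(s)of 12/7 12/(7*s)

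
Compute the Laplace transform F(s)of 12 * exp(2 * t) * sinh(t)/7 12/(7 * ((s - 2)^2-1))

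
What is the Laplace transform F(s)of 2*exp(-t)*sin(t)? 2/((s+1)^2+1)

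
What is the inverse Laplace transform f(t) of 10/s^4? 5*t^3/3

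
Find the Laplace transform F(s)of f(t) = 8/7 8/(7*s)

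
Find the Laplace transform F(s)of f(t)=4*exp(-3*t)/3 4/(3*(s + 3))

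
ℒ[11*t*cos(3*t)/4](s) 11*(s^2 - 9)/(4*(s^2 + 9)^2)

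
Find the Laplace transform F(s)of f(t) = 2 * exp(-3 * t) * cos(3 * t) 2 * (s + 3)/((s + 3)^2 + 9)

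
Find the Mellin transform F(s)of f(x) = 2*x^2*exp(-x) 2*gamma(s+2)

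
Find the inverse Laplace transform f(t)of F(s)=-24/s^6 -t^5/5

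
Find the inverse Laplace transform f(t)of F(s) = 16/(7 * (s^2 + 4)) 8 * sin(2 * t)/7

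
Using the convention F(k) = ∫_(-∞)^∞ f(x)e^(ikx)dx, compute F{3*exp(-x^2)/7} 3*sqrt(pi)*exp(-k^2/4)/7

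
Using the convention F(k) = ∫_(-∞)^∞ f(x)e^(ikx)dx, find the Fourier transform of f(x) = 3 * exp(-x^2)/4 3 * sqrt(pi) * exp(-k^2/4)/4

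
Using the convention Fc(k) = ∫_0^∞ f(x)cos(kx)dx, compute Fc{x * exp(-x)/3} (1 - k^2)/(3 * (k^2+1)^2)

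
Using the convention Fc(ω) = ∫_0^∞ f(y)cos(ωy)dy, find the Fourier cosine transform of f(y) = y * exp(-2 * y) (4 - ω^2)/(ω^2 + 4)^2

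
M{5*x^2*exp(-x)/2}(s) 5*gamma(s + 2)/2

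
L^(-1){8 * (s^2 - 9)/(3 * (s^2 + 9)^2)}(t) 8 * t * cos(3 * t)/3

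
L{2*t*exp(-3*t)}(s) 2/(s + 3)^2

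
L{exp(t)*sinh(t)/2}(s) 1/(2*s*(s - 2))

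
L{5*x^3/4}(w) 15/(2*w^4)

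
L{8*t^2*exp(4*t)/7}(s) 16/(7*(s - 4)^3)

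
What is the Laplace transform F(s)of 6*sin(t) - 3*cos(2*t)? 6/(s^2 + 1) - 3*s/(s^2 + 4)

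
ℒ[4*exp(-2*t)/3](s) 4/(3*(s + 2))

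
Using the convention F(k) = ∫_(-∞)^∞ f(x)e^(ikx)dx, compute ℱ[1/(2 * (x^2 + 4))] pi * exp(-2 * Abs(k))/4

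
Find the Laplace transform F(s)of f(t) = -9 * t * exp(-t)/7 -9/(7 * (s + 1)^2)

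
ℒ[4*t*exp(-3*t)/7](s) 4/(7*(s + 3)^2)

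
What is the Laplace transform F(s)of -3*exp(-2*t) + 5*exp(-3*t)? 5/(s + 3) - 3/(s + 2)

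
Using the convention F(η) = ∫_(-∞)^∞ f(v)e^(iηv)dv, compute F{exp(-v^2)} sqrt(pi)*exp(-η^2/4)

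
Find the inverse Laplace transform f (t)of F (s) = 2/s 2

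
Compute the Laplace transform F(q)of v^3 6/q^4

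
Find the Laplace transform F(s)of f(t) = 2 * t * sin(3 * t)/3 4 * s/(s^2 + 9)^2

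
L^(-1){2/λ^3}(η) η^2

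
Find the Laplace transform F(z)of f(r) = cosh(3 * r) z/(z^2 - 9)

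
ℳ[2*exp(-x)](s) 2*gamma(s) 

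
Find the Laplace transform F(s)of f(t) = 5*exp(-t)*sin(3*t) 15/((s + 1)^2 + 9)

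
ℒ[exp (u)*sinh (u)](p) 1/ (p*(p - 2))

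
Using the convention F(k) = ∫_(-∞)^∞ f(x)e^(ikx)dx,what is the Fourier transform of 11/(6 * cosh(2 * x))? 11 * pi/(12 * cosh(pi * k/4))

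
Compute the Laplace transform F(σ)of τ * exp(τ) (σ - 1)^(-2)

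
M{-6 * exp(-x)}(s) -6 * gamma(s)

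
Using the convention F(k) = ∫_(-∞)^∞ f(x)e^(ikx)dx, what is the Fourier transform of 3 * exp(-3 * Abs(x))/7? 18/(7 * (k^2 + 9))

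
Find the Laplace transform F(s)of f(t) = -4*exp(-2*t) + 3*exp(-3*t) 3/(s + 3) - 4/(s + 2)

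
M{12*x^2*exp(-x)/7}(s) 12*gamma(s+2)/7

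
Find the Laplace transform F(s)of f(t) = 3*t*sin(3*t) 18*s/(s^2 + 9)^2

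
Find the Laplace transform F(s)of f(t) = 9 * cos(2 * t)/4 9 * s/(4 * (s^2 + 4))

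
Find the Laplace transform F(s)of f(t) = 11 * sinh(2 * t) 22/(s^2-4)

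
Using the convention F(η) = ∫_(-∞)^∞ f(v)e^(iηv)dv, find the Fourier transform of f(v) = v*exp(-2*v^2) sqrt(2)*I*sqrt(pi)*η*exp(-η^2/8)/8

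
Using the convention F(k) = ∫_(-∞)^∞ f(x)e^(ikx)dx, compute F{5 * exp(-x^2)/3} 5 * sqrt(pi) * exp(-k^2/4)/3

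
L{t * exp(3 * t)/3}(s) 1/(3 * (s - 3)^2)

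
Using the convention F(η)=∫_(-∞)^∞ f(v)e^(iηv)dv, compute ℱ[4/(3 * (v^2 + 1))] 4 * pi * exp(-Abs(η))/3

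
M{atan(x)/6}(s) -pi*sec(pi*s/2)/(12*s)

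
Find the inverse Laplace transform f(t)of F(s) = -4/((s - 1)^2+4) -2 * exp(t) * sin(2 * t)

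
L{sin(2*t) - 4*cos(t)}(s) 2/(s^2 + 4) - 4*s/(s^2 + 1)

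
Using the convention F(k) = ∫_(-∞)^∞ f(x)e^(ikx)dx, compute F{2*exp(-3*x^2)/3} 2*sqrt(3)*sqrt(pi)*exp(-k^2/12)/9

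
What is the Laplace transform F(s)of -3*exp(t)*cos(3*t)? 3*(1 - s)/((s - 1)^2 + 9)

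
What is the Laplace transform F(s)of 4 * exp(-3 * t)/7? 4/(7 * (s + 3))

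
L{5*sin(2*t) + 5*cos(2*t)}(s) 10/(s^2 + 4) + 5*s/(s^2 + 4)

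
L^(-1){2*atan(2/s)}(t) 2*sin(2*t)/t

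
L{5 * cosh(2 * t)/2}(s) 5 * s/(2 * (s^2-4))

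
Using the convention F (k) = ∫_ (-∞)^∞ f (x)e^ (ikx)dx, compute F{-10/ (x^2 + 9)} -10*pi*exp (-3*Abs (k))/3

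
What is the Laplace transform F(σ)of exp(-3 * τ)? 1/(σ + 3)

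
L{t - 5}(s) s^(-2) - 5/s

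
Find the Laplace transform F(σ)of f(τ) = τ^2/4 1/(2 * σ^3)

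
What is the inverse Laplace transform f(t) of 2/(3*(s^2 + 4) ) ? sin(2*t) /3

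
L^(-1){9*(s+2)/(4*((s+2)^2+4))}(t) 9*exp(-2*t)*cos(2*t)/4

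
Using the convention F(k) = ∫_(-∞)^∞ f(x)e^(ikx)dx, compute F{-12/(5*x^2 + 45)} -4*pi*exp(-3*Abs(k))/5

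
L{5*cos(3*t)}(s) 5*s/(s^2 + 9)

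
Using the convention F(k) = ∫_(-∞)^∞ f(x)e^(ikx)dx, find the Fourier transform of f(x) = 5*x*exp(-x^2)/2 5*I*sqrt(pi)*k*exp(-k^2/4)/4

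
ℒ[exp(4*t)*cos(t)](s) (s - 4)/((s - 4)^2 + 1)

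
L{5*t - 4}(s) 5/s^2 - 4/s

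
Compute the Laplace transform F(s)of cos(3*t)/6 s/(6*(s^2+9))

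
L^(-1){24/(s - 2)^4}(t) 4 * t^3 * exp(2 * t)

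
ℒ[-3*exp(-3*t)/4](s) -3/(4*s + 12)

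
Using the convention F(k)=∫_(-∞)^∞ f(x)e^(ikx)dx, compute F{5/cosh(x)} 5*pi/cosh(pi*k/2)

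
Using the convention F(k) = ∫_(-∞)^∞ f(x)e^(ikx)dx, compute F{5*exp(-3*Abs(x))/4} 15/(2*(k^2 + 9))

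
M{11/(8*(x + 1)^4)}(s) 11*gamma(s)*gamma(4 - s)/48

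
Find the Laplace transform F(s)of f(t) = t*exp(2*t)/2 1/(2*(s - 2)^2)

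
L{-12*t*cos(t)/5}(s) 12*(1 - s^2)/(5*(s^2 + 1)^2)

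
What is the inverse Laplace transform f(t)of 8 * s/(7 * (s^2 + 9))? 8 * cos(3 * t)/7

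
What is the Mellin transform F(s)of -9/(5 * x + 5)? -9 * pi * csc(pi * s)/5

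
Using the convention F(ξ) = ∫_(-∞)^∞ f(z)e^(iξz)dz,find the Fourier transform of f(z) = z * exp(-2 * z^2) sqrt(2) * I * sqrt(pi) * ξ * exp(-ξ^2/8)/8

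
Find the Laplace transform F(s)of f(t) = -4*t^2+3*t 3/s^2 - 8/s^3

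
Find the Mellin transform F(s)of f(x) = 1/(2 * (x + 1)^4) gamma(s) * gamma(4 - s)/12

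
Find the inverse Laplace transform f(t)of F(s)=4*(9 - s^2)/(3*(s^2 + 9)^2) -4*t*cos(3*t)/3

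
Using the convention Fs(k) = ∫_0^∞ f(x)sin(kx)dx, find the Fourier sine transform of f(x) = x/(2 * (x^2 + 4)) pi * exp(-2 * k)/4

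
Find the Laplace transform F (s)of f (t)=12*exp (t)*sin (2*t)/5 24/ (5*( (s - 1)^2 + 4))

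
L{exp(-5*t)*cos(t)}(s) (s+5)/((s+5)^2+1)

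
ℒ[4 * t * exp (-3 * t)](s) 4/ (s + 3)^2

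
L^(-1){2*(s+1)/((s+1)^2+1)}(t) 2*exp(-t)*cos(t)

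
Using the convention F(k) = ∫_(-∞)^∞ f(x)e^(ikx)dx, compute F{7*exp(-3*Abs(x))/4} 21/(2*(k^2+9))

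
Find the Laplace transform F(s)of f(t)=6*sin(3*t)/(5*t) 6*atan(3/s)/5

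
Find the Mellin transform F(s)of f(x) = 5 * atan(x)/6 -5 * pi * sec(pi * s/2)/(12 * s)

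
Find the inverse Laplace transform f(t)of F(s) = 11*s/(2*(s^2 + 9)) 11*cos(3*t)/2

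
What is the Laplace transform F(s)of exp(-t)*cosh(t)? (s + 1)/(s*(s + 2))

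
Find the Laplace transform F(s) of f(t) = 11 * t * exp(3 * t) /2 11/(2 * (s - 3) ^2) 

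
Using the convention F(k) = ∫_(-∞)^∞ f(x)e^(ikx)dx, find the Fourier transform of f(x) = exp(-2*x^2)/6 sqrt(2)*sqrt(pi)*exp(-k^2/8)/12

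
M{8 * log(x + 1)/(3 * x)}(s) -8 * pi * csc(pi * s)/(3 * s - 3)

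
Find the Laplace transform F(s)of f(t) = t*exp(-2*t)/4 1/(4*(s + 2)^2)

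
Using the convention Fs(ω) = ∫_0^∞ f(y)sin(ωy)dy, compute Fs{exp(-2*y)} ω/(ω^2 + 4)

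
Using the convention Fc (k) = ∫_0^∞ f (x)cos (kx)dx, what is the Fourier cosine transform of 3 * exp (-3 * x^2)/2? sqrt (3) * sqrt (pi) * exp (-k^2/12)/4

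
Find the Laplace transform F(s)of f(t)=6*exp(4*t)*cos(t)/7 6*(s - 4)/(7*((s - 4)^2 + 1))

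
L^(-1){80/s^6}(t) 2*t^5/3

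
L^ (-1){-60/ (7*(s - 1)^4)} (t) -10*t^3*exp (t)/7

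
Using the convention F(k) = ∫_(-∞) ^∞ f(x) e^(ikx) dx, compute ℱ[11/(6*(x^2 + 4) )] 11*pi*exp(-2*Abs(k) ) /12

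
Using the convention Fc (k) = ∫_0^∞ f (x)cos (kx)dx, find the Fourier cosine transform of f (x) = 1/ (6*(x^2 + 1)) pi*exp (-k)/12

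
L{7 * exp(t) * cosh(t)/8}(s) 7 * (s - 1)/(8 * s * (s - 2))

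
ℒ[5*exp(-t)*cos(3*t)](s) 5*(s + 1)/((s + 1)^2 + 9)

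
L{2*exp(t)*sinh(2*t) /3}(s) 4/(3*((s - 1) ^2 - 4) ) 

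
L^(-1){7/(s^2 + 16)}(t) 7 * sin(4 * t)/4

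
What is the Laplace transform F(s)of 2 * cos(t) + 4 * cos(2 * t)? 2 * s/(s^2 + 1) + 4 * s/(s^2 + 4)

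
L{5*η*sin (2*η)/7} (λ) 20*λ/ (7*(λ^2+4)^2)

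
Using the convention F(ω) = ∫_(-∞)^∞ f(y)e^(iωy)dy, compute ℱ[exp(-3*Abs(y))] 6/(ω^2 + 9)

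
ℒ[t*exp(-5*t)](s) (s + 5)^(-2)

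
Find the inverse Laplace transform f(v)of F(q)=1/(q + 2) exp(-2*v)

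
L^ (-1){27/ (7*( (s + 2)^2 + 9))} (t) 9*exp (-2*t)*sin (3*t)/7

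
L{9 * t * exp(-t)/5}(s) 9/(5 * (s + 1)^2)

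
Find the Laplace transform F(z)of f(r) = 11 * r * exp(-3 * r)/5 11/(5 * (z + 3)^2)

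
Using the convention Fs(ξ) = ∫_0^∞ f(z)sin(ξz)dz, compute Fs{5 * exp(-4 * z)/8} 5 * ξ/(8 * (ξ^2+16))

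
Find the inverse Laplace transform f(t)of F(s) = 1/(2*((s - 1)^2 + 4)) exp(t)*sin(2*t)/4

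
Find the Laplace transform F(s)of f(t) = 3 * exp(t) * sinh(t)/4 3/(4 * s * (s - 2))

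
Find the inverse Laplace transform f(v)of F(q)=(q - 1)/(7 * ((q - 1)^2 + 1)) exp(v) * cos(v)/7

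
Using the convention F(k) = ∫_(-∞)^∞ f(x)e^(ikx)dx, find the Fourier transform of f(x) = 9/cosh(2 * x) 9 * pi/(2 * cosh(pi * k/4))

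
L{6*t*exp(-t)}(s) 6/(s + 1)^2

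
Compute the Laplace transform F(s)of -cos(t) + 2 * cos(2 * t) 2 * s/(s^2 + 4)- s/(s^2 + 1)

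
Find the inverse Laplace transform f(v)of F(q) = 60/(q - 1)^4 10*v^3*exp(v)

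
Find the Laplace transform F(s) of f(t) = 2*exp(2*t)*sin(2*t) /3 4/(3*((s - 2) ^2 + 4) ) 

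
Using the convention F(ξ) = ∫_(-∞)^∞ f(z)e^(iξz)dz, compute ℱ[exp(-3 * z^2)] sqrt(3) * sqrt(pi) * exp(-ξ^2/12)/3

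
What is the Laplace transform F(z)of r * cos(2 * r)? (z^2 - 4)/(z^2 + 4)^2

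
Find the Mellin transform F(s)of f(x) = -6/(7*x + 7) -6*pi*csc(pi*s)/7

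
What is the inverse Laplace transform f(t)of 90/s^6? 3*t^5/4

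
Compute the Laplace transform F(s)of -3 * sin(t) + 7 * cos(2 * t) 7 * s/(s^2 + 4) - 3/(s^2 + 1)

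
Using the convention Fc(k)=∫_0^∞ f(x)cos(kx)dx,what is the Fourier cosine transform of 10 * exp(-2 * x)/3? 20/(3 * (k^2 + 4))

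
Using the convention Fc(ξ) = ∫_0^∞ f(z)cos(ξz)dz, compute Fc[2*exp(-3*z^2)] sqrt(3)*sqrt(pi)*exp(-ξ^2/12)/3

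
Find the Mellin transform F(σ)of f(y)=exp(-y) gamma(σ)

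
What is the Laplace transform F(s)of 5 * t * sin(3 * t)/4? 15 * s/(2 * (s^2 + 9)^2)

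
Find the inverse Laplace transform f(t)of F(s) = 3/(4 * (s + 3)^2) 3 * t * exp(-3 * t)/4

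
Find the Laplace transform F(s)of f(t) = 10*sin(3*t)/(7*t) 10*atan(3/s)/7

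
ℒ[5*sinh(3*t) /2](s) 15/(2*(s^2 - 9) ) 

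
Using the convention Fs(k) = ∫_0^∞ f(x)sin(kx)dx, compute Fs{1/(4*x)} pi/8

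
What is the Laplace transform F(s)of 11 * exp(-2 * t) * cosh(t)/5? 11 * (s + 2)/(5 * ((s + 2)^2 - 1))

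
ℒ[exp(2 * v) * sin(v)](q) 1/((q - 2)^2 + 1)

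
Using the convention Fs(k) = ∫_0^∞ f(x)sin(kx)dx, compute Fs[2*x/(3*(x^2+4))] pi*exp(-2*k)/3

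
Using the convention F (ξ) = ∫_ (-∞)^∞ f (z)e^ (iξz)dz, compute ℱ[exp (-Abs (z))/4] 1/ (2 * (ξ^2 + 1))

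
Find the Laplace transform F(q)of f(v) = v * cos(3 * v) (q^2 - 9)/(q^2 + 9)^2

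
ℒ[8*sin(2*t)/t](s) 8*atan(2/s)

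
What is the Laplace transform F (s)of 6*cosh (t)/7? 6*s/ (7*(s^2 - 1))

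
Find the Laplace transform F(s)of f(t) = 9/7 9/(7 * s)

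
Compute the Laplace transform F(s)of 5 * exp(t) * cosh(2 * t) 5 * (s - 1)/((s - 1)^2-4)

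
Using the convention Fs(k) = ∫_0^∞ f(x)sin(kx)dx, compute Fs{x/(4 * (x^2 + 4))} pi * exp(-2 * k)/8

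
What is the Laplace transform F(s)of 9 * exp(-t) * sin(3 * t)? 27/((s + 1)^2 + 9)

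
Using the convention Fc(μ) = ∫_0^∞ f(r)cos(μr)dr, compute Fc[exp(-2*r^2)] sqrt(2)*sqrt(pi)*exp(-μ^2/8)/4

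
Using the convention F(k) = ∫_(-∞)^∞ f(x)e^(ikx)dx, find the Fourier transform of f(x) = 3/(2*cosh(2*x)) 3*pi/(4*cosh(pi*k/4))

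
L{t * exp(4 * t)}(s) (s - 4)^(-2)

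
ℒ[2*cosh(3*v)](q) 2*q/(q^2 - 9)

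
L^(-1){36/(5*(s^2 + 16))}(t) 9*sin(4*t)/5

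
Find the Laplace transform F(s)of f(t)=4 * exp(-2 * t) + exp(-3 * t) 1/(s + 3) + 4/(s + 2)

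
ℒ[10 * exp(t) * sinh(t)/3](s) 10/(3 * s * (s - 2))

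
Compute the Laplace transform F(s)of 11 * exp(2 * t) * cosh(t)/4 11 * (s - 2)/(4 * ((s - 2)^2 - 1))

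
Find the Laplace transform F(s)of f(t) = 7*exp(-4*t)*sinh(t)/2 7/(2*((s + 4)^2 - 1))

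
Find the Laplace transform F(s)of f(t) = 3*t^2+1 6/s^3+1/s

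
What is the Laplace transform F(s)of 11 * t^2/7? 22/(7 * s^3)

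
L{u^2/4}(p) 1/(2 * p^3)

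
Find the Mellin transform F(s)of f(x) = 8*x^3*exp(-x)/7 8*gamma(s+3)/7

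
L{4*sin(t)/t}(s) 4*atan(1/s)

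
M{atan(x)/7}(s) -pi * sec(pi * s/2)/(14 * s)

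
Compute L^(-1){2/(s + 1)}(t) 2 * exp(-t)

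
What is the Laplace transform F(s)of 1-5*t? 1/s - 5/s^2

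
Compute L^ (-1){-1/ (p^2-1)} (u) -sinh (u)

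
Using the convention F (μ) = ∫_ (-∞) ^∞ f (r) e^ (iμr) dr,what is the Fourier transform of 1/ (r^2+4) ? pi * exp (-2 * Abs (μ) ) /2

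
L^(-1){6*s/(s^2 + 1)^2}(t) 3*t*sin(t)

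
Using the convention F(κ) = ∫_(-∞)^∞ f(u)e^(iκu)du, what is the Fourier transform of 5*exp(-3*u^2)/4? 5*sqrt(3)*sqrt(pi)*exp(-κ^2/12)/12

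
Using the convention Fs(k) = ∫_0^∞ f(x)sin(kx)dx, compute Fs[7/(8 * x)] 7 * pi/16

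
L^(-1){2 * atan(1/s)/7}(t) 2 * sin(t)/(7 * t)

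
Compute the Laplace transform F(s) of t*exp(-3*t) (s+3) ^(-2) 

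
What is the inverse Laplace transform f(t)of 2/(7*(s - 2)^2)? 2*t*exp(2*t)/7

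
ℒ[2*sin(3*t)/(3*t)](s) 2*atan(3/s)/3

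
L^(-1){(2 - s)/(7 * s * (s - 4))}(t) -exp(2 * t) * cosh(2 * t)/7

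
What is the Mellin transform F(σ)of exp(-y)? gamma(σ)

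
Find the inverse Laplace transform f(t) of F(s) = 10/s 10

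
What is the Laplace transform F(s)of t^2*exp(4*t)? 2/(s - 4)^3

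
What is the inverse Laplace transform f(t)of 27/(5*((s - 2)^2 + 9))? 9*exp(2*t)*sin(3*t)/5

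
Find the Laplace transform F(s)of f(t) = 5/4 5/(4*s)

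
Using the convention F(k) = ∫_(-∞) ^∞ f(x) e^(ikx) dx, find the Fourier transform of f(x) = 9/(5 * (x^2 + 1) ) 9 * pi * exp(-Abs(k) ) /5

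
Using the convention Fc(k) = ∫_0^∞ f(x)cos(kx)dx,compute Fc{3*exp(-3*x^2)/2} sqrt(3)*sqrt(pi)*exp(-k^2/12)/4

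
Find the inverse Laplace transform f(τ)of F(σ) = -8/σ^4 -4*τ^3/3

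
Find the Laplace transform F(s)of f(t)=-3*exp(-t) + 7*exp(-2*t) 7/(s + 2) - 3/(s + 1)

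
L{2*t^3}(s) 12/s^4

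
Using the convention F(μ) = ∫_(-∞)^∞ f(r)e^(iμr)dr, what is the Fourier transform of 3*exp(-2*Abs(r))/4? 3/(μ^2 + 4)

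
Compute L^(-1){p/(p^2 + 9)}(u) cos(3 * u)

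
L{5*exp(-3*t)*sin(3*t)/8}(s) 15/(8*((s + 3)^2 + 9))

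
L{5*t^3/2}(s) 15/s^4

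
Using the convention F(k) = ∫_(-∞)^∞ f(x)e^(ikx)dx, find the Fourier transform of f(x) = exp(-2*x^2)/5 sqrt(2)*sqrt(pi)*exp(-k^2/8)/10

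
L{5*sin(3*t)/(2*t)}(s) 5*atan(3/s)/2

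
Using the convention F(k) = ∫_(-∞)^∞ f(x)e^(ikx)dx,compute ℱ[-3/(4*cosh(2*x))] -3*pi/(8*cosh(pi*k/4))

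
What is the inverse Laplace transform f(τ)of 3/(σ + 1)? 3*exp(-τ)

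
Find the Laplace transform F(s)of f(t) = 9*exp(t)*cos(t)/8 9*(s - 1)/(8*((s - 1)^2 + 1))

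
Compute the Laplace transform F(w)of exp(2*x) 1/(w - 2)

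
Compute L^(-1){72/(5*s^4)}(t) 12*t^3/5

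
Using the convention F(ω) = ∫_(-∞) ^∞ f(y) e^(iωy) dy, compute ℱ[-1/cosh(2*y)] -pi/(2*cosh(pi*ω/4) ) 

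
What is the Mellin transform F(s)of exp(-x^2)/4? gamma(s/2)/8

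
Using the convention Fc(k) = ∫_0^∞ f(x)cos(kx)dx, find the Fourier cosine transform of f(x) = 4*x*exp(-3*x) 4*(9 - k^2)/(k^2 + 9)^2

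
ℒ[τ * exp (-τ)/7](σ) 1/ (7 * (σ + 1)^2)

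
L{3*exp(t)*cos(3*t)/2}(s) 3*(s - 1)/(2*((s - 1)^2 + 9))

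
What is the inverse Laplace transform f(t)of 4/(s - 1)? 4*exp(t)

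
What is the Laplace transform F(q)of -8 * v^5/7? -960/(7 * q^6)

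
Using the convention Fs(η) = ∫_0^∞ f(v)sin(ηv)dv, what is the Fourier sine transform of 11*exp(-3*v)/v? 11*atan(η/3)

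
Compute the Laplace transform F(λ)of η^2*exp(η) 2/(λ - 1)^3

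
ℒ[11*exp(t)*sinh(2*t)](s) 22/((s - 1)^2 - 4)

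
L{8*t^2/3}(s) 16/(3*s^3)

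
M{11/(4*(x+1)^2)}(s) -11*pi*(s - 1)/(4*sin(pi*s))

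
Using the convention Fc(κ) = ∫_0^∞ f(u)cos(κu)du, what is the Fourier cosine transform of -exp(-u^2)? -sqrt(pi) * exp(-κ^2/4)/2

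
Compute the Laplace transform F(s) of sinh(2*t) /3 2/(3*(s^2-4) ) 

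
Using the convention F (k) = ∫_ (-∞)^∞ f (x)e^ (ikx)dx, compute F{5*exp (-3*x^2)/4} 5*sqrt (3)*sqrt (pi)*exp (-k^2/12)/12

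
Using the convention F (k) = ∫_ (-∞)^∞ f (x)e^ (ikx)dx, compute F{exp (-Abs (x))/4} 1/ (2*(k^2 + 1))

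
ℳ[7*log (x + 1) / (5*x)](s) -7*pi*csc (pi*s) / (5*s - 5) 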